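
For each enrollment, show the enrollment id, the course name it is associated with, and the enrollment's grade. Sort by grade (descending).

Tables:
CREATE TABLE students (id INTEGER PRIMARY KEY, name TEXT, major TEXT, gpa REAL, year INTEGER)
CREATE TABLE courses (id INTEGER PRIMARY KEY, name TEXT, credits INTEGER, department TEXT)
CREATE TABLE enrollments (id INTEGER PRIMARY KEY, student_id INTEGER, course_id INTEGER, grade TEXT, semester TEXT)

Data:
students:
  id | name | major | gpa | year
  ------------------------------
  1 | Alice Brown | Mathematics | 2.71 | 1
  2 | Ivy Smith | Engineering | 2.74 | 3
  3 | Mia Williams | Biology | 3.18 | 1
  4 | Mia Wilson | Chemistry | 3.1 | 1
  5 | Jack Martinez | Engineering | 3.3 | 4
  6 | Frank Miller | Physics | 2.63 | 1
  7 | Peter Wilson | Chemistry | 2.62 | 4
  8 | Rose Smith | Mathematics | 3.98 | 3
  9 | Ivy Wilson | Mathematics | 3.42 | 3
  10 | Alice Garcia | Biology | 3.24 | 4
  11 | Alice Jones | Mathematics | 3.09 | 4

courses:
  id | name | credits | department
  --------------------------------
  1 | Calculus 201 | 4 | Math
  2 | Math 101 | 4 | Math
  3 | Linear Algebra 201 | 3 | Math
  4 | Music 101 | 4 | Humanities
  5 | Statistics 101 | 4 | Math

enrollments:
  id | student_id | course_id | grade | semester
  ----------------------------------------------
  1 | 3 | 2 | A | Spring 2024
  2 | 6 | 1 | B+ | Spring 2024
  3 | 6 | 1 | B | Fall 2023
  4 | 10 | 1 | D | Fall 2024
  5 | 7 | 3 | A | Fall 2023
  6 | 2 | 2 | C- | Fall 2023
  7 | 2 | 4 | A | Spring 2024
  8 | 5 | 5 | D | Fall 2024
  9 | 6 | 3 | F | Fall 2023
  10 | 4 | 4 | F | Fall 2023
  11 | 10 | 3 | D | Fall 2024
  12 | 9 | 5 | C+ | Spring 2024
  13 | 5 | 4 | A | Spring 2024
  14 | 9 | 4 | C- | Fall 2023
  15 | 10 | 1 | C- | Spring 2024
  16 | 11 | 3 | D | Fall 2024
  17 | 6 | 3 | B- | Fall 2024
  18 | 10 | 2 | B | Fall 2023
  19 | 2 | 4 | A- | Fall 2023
SELECT c.id, p.name AS course, c.grade FROM enrollments c JOIN courses p ON c.course_id = p.id ORDER BY c.grade DESC

Execution result:
id | course | grade
9 | Linear Algebra 201 | F
10 | Music 101 | F
4 | Calculus 201 | D
8 | Statistics 101 | D
11 | Linear Algebra 201 | D
16 | Linear Algebra 201 | D
6 | Math 101 | C-
14 | Music 101 | C-
15 | Calculus 201 | C-
12 | Statistics 101 | C+
17 | Linear Algebra 201 | B-
2 | Calculus 201 | B+
3 | Calculus 201 | B
18 | Math 101 | B
19 | Music 101 | A-
1 | Math 101 | A
5 | Linear Algebra 201 | A
7 | Music 101 | A
13 | Music 101 | A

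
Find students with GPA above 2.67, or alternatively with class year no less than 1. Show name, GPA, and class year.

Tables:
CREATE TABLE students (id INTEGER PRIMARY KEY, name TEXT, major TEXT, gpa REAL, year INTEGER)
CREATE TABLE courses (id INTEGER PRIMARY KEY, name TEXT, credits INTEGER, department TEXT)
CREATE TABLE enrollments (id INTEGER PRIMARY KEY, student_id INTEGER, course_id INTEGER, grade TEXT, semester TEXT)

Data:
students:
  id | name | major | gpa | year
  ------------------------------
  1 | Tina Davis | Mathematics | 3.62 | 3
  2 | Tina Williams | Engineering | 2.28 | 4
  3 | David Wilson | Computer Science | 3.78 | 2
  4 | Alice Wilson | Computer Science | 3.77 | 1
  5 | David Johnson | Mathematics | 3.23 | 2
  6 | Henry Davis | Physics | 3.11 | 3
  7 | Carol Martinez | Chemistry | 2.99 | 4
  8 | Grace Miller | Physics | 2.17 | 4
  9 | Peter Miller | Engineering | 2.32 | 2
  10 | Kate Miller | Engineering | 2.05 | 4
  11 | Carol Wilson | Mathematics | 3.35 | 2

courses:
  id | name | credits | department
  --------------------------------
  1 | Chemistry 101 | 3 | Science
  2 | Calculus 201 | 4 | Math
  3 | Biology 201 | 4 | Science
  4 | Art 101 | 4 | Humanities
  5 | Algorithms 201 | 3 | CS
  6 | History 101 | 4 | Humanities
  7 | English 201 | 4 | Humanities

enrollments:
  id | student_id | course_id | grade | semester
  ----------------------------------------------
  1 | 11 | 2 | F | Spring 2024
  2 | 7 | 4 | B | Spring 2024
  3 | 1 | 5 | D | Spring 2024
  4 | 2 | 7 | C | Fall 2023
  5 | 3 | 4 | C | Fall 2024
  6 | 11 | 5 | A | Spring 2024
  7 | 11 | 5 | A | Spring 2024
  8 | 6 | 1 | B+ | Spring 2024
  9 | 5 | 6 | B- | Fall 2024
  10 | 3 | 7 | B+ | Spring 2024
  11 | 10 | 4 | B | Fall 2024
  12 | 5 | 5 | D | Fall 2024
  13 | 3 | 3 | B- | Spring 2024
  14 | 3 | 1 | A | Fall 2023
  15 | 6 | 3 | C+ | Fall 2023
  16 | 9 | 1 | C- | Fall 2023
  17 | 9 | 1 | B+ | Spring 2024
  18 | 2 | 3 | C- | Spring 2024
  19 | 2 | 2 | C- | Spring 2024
SELECT name, gpa, year FROM students WHERE gpa > 2.67 OR year >= 1

Execution result:
name | gpa | year
Tina Davis | 3.62 | 3
Tina Williams | 2.28 | 4
David Wilson | 3.78 | 2
Alice Wilson | 3.77 | 1
David Johnson | 3.23 | 2
Henry Davis | 3.11 | 3
Carol Martinez | 2.99 | 4
Grace Miller | 2.17 | 4
Peter Miller | 2.32 | 2
Kate Miller | 2.05 | 4
Carol Wilson | 3.35 | 2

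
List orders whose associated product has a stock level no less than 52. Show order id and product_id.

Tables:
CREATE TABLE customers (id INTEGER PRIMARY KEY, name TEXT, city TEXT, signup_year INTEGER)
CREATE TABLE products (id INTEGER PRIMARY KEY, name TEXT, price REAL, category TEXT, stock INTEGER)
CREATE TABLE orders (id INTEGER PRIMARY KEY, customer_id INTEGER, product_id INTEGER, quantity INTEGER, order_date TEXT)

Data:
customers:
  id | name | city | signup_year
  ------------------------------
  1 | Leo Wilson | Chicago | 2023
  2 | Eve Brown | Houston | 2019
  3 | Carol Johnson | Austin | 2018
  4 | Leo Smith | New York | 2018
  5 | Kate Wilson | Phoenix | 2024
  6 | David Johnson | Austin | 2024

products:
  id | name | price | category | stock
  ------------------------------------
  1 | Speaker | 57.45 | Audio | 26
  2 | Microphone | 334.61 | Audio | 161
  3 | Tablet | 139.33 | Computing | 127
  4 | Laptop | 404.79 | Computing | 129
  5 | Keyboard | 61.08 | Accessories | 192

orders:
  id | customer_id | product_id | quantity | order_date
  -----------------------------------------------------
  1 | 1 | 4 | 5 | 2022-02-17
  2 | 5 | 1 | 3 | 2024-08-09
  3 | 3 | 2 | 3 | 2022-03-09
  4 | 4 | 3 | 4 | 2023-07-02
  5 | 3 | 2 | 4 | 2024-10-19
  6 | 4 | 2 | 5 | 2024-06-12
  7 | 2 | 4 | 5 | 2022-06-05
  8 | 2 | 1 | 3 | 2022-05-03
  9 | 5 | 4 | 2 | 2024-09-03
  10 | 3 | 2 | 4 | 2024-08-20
SELECT id, product_id FROM orders WHERE product_id IN (SELECT id FROM products WHERE stock >= 52)

Execution result:
id | product_id
1 | 4
3 | 2
4 | 3
5 | 2
6 | 2
7 | 4
9 | 4
10 | 2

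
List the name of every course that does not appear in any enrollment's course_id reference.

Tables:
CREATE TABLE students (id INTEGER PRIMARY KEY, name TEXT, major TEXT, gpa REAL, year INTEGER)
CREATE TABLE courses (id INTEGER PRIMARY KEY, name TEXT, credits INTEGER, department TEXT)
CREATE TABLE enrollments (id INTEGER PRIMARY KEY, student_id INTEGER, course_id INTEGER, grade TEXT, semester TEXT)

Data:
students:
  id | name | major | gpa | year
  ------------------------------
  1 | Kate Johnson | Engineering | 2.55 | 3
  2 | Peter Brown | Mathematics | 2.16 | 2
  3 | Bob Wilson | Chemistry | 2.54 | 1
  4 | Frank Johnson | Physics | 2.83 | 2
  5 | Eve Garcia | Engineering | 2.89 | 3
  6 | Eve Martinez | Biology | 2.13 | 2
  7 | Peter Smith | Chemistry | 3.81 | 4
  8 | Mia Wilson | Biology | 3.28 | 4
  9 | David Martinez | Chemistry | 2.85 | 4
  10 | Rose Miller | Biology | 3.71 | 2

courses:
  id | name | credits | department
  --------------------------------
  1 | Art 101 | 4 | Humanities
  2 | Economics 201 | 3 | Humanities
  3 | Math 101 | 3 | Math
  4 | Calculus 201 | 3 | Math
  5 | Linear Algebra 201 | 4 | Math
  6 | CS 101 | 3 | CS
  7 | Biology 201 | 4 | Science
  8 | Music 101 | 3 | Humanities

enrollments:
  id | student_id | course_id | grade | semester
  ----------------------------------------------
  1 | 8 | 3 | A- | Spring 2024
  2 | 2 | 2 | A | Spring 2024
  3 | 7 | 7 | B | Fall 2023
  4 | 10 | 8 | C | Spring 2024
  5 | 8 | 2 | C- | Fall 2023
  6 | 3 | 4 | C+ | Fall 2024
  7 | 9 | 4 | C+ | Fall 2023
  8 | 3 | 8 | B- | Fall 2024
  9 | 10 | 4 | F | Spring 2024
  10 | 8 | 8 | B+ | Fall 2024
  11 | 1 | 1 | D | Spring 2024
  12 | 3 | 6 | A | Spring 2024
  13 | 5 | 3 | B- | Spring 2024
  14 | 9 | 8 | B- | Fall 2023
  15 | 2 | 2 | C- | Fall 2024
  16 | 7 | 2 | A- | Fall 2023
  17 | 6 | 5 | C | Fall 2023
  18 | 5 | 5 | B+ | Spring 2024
SELECT p.name FROM courses p LEFT JOIN enrollments c ON c.course_id = p.id WHERE c.id IS NULL

Execution result:
(no rows)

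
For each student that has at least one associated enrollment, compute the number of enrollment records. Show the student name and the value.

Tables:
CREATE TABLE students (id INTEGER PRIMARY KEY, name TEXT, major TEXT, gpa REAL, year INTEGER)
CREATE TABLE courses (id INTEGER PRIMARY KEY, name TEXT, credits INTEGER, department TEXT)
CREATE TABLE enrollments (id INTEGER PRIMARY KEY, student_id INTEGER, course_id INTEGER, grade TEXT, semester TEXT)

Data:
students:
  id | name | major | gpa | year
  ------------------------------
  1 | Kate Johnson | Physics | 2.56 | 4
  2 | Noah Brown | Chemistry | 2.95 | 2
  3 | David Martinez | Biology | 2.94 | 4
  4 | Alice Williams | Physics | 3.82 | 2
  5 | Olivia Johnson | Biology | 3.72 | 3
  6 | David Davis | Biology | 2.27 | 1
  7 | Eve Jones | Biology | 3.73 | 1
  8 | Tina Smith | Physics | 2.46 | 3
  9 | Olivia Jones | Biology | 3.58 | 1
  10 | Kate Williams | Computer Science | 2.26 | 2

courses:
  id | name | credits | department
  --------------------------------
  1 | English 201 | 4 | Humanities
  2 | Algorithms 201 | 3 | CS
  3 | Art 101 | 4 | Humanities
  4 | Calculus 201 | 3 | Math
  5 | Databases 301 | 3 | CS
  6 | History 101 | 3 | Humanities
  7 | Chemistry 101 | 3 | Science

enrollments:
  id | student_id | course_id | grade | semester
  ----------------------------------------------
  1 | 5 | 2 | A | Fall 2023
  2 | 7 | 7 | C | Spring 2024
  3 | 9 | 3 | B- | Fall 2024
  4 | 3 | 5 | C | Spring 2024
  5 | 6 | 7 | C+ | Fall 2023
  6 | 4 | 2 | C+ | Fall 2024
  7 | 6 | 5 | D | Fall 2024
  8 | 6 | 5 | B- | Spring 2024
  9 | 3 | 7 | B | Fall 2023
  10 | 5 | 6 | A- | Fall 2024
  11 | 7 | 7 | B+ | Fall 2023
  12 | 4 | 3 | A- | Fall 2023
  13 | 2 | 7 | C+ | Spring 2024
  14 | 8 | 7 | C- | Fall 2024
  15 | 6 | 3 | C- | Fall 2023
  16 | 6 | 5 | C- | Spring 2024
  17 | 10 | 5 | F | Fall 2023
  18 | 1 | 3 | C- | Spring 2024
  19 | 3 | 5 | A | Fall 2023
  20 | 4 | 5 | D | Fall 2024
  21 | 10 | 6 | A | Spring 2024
SELECT p.name, COUNT(*) AS n FROM enrollments c JOIN students p ON c.student_id = p.id GROUP BY p.id, p.name

Execution result:
name | n
Kate Johnson | 1
Noah Brown | 1
David Martinez | 3
Alice Williams | 3
Olivia Johnson | 2
David Davis | 5
Eve Jones | 2
Tina Smith | 1
Olivia Jones | 1
Kate Williams | 2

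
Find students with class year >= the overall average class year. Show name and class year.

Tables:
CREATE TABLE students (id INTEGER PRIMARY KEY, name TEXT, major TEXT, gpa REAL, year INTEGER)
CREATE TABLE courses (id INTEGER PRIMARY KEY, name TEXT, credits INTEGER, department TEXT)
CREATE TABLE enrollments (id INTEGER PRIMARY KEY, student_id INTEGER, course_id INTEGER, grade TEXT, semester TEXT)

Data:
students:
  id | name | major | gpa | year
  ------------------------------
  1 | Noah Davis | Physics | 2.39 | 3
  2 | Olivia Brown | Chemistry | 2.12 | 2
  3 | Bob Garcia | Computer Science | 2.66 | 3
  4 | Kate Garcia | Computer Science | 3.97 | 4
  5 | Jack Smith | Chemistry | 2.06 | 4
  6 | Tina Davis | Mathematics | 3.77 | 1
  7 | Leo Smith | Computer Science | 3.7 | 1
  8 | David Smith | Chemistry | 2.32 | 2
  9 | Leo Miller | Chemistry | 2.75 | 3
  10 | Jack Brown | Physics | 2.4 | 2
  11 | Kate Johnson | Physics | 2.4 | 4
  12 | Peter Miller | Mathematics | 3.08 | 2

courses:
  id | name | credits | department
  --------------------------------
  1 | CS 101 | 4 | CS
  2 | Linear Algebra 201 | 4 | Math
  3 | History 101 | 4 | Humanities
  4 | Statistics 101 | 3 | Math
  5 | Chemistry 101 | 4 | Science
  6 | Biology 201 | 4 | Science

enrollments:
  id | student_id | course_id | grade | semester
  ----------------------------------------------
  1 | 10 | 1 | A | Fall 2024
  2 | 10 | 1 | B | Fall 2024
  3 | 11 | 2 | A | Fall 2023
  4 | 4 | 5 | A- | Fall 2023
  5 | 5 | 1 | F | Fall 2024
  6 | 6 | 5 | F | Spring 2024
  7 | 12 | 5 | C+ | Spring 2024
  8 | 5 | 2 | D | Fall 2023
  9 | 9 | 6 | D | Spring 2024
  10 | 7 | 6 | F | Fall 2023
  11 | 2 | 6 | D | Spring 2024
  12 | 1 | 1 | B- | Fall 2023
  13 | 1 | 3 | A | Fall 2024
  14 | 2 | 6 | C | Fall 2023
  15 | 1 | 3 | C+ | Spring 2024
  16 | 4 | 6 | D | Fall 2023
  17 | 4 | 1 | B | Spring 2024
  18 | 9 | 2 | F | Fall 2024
SELECT name, year FROM students WHERE year >= (SELECT AVG(year) FROM students)

Execution result:
name | year
Noah Davis | 3
Bob Garcia | 3
Kate Garcia | 4
Jack Smith | 4
Leo Miller | 3
Kate Johnson | 4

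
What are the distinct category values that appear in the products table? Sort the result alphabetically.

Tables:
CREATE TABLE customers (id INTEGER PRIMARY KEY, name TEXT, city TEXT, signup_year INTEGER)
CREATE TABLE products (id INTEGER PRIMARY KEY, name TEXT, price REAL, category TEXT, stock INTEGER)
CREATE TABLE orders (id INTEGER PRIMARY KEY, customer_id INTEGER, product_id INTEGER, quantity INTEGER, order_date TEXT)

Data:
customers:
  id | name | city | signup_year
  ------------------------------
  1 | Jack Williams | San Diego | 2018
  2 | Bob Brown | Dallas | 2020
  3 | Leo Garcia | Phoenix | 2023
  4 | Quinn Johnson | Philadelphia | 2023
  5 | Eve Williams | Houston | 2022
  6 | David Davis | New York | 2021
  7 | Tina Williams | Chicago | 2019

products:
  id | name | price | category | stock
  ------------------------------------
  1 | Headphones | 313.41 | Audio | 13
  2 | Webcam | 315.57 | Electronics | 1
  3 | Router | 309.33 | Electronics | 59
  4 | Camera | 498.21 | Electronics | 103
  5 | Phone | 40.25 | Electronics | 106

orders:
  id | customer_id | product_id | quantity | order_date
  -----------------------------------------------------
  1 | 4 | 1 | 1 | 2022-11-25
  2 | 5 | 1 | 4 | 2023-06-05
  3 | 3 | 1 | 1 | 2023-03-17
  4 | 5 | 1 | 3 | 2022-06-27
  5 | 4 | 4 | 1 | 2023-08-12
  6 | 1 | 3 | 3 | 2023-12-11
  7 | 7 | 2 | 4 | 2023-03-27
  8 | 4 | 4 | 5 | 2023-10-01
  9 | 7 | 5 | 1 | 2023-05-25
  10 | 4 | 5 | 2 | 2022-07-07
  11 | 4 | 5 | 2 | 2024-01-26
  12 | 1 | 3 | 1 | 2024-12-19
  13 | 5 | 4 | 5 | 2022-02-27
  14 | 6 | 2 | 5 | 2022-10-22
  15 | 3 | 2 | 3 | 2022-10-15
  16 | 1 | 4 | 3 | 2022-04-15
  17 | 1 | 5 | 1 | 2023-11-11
SELECT DISTINCT category FROM products ORDER BY category

Execution result:
category
Audio
Electronics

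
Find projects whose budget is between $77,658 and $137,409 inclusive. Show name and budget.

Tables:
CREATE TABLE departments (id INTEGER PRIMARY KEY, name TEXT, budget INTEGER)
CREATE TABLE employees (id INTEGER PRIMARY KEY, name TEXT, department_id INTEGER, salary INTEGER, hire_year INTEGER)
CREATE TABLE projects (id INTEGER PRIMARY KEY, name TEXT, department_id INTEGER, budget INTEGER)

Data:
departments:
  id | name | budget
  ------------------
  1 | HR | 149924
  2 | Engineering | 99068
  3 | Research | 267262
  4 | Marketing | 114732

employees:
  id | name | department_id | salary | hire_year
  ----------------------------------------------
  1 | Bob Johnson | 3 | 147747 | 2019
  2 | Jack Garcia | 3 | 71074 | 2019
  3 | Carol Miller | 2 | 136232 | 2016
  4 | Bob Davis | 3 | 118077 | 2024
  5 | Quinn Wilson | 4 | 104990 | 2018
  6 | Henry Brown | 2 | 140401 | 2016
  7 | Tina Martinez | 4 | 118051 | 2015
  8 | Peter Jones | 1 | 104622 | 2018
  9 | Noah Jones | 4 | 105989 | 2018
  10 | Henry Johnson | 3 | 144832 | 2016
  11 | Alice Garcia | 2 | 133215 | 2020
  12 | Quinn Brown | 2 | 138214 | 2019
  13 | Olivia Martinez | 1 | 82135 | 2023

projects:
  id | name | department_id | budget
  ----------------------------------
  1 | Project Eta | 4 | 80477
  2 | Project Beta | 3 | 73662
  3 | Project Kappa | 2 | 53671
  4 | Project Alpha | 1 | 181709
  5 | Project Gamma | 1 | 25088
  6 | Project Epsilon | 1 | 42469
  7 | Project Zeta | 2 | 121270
SELECT name, budget FROM projects WHERE budget BETWEEN 77658 AND 137409

Execution result:
name | budget
Project Eta | 80477
Project Zeta | 121270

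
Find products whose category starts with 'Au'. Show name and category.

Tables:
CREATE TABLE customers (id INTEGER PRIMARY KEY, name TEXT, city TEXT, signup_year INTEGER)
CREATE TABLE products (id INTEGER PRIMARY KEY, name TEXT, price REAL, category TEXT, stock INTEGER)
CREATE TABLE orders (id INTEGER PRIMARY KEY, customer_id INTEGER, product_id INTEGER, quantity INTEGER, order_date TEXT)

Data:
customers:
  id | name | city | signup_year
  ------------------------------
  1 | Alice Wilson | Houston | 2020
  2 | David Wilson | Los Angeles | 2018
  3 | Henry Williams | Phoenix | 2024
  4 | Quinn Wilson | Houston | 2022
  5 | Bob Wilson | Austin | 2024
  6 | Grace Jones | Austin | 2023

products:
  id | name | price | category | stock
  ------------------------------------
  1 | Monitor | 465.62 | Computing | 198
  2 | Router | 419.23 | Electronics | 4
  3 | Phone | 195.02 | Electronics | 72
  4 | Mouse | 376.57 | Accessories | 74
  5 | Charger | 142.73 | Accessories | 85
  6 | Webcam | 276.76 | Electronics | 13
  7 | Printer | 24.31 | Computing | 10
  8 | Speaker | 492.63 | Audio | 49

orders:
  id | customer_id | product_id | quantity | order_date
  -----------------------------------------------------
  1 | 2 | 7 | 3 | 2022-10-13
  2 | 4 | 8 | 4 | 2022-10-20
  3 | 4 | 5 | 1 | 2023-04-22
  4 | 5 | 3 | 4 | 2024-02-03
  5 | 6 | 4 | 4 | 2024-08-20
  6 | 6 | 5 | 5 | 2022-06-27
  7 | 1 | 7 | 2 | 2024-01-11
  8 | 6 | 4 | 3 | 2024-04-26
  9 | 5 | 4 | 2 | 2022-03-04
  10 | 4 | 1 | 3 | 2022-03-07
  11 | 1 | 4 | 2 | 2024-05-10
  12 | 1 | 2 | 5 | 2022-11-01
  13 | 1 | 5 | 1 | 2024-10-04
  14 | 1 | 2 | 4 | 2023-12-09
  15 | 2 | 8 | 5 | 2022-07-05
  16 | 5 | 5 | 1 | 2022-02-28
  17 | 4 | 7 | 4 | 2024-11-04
SELECT name, category FROM products WHERE category LIKE 'Au%'

Execution result:
name | category
Speaker | Audio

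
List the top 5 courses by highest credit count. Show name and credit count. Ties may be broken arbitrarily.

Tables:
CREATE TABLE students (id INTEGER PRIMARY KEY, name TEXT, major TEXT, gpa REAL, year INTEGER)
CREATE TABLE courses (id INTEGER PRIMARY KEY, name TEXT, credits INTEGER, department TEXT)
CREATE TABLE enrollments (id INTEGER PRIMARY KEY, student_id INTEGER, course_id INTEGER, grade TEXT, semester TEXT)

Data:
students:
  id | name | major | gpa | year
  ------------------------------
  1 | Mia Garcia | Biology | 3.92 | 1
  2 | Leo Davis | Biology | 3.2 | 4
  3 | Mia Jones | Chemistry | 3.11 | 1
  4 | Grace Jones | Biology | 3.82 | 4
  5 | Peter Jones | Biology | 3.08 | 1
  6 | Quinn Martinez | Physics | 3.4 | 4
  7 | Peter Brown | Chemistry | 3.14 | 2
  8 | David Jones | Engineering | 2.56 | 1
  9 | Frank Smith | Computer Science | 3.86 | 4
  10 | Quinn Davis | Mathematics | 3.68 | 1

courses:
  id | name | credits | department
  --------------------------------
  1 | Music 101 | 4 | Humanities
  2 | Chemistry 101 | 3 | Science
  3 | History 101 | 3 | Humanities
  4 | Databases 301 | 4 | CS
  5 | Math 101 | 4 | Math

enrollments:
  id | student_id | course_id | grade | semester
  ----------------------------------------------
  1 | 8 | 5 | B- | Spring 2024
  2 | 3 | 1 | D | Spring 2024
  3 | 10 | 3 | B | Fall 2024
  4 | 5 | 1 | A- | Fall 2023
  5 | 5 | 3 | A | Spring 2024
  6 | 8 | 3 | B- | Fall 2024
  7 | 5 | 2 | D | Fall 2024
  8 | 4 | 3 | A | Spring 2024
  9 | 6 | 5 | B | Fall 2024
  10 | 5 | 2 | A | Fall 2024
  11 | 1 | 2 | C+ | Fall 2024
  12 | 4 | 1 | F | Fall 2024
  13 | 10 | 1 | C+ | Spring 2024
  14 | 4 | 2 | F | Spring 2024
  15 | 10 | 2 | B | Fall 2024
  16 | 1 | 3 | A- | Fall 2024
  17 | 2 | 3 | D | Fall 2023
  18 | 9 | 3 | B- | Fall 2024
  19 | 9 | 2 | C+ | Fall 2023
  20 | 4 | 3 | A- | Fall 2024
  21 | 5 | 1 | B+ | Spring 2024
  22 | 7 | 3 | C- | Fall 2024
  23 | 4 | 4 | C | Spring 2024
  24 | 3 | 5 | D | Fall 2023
SELECT name, credits FROM courses ORDER BY credits DESC LIMIT 5

Execution result:
name | credits
Music 101 | 4
Databases 301 | 4
Math 101 | 4
Chemistry 101 | 3
History 101 | 3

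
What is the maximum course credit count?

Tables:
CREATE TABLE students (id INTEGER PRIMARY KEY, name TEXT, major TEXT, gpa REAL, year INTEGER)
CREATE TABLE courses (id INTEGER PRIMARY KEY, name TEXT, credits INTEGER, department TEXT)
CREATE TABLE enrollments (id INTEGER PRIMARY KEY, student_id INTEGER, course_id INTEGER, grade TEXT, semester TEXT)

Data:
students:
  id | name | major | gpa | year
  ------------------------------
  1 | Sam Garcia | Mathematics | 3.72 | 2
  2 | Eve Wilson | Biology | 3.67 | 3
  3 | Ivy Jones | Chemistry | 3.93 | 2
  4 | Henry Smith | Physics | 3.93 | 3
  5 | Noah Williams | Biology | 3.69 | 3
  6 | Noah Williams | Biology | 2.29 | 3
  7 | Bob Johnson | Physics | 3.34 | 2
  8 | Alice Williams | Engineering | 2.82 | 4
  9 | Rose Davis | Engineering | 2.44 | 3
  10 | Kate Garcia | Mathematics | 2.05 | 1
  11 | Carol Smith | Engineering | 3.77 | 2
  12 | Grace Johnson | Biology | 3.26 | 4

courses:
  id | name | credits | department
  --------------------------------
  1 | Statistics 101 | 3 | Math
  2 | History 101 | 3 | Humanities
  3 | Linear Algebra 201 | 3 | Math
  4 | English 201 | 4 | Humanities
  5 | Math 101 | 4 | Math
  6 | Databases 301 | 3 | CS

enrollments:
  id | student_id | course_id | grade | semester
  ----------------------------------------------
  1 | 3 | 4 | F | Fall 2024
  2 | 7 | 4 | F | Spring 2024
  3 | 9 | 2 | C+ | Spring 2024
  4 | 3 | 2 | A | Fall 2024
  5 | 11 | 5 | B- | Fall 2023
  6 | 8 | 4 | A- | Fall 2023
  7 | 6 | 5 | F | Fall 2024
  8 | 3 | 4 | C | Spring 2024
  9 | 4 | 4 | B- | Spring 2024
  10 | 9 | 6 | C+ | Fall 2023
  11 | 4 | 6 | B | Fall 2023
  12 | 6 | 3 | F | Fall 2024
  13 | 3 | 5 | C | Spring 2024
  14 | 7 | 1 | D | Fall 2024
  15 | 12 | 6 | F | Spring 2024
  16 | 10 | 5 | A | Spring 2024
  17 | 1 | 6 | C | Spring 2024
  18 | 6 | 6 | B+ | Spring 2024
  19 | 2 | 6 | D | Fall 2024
SELECT MAX(credits) FROM courses

Execution result:
4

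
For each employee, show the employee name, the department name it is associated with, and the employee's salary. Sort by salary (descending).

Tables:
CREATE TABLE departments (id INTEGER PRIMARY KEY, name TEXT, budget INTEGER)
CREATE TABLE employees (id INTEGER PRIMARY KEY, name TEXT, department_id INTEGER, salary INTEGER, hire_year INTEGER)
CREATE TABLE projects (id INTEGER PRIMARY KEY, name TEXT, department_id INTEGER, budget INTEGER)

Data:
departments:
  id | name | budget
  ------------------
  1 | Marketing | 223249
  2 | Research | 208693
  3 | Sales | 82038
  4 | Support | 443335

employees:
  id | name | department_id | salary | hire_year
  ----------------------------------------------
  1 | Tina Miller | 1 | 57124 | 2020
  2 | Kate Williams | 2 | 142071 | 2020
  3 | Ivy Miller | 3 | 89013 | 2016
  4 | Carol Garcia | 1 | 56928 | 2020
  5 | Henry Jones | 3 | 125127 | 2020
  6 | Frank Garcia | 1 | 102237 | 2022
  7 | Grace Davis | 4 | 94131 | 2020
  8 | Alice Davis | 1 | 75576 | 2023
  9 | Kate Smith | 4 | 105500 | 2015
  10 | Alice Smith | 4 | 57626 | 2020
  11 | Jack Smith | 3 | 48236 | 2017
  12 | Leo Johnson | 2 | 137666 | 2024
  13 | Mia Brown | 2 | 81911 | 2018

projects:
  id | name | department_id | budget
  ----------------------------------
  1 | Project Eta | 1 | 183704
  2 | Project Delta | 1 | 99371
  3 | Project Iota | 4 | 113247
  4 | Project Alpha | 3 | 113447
SELECT c.name, p.name AS department, c.salary FROM employees c JOIN departments p ON c.department_id = p.id ORDER BY c.salary DESC

Execution result:
name | department | salary
Kate Williams | Research | 142071
Leo Johnson | Research | 137666
Henry Jones | Sales | 125127
Kate Smith | Support | 105500
Frank Garcia | Marketing | 102237
Grace Davis | Support | 94131
Ivy Miller | Sales | 89013
Mia Brown | Research | 81911
Alice Davis | Marketing | 75576
Alice Smith | Support | 57626
Tina Miller | Marketing | 57124
Carol Garcia | Marketing | 56928
Jack Smith | Sales | 48236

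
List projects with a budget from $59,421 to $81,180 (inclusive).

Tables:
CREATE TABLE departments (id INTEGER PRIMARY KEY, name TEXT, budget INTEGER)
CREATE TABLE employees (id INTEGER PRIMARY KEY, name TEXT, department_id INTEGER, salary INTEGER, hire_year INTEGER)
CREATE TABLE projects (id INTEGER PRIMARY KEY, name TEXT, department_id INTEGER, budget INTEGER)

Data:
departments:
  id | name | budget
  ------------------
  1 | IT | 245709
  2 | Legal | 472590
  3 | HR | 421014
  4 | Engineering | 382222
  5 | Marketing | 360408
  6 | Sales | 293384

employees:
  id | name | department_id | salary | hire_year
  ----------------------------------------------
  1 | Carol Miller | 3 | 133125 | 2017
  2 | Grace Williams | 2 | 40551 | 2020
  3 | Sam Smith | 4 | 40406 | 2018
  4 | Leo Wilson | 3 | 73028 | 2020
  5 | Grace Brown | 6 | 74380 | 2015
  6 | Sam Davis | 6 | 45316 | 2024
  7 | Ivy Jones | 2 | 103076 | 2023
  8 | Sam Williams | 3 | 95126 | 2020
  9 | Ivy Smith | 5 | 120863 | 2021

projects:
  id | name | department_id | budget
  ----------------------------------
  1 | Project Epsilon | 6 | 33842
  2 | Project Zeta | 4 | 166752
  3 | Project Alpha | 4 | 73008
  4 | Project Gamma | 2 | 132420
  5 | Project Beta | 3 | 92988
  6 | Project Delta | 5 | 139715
SELECT name, budget FROM projects WHERE budget BETWEEN 59421 AND 81180

Execution result:
name | budget
Project Alpha | 73008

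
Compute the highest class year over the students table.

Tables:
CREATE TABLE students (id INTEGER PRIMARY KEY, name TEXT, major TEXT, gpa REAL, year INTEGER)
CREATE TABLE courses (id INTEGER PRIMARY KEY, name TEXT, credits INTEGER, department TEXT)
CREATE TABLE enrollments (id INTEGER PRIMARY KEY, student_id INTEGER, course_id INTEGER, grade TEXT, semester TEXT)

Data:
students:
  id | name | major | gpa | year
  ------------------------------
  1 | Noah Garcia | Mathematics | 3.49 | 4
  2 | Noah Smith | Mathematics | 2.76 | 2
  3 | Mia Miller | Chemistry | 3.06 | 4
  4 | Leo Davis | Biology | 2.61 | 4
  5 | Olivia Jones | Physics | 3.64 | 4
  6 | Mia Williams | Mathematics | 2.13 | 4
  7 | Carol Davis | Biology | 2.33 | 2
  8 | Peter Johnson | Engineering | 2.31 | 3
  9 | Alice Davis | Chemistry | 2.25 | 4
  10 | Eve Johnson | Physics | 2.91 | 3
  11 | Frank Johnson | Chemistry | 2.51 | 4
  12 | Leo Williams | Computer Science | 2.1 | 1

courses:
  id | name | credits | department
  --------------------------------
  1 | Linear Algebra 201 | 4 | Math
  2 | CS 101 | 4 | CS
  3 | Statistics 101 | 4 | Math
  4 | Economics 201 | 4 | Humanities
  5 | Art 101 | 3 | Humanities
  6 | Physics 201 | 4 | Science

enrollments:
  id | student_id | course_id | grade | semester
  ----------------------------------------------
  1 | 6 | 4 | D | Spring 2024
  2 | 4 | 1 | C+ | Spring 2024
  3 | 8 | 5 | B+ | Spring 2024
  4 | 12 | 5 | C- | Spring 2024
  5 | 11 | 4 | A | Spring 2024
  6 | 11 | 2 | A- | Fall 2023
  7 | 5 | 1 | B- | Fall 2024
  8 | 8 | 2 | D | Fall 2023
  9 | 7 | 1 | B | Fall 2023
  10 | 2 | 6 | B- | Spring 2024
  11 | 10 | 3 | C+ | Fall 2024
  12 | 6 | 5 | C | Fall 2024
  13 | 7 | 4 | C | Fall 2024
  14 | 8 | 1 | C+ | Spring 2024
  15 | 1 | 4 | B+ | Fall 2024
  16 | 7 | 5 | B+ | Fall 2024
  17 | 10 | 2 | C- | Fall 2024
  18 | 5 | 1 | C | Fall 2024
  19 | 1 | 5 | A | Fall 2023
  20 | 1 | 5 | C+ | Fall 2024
SELECT MAX(year) FROM students

Execution result:
4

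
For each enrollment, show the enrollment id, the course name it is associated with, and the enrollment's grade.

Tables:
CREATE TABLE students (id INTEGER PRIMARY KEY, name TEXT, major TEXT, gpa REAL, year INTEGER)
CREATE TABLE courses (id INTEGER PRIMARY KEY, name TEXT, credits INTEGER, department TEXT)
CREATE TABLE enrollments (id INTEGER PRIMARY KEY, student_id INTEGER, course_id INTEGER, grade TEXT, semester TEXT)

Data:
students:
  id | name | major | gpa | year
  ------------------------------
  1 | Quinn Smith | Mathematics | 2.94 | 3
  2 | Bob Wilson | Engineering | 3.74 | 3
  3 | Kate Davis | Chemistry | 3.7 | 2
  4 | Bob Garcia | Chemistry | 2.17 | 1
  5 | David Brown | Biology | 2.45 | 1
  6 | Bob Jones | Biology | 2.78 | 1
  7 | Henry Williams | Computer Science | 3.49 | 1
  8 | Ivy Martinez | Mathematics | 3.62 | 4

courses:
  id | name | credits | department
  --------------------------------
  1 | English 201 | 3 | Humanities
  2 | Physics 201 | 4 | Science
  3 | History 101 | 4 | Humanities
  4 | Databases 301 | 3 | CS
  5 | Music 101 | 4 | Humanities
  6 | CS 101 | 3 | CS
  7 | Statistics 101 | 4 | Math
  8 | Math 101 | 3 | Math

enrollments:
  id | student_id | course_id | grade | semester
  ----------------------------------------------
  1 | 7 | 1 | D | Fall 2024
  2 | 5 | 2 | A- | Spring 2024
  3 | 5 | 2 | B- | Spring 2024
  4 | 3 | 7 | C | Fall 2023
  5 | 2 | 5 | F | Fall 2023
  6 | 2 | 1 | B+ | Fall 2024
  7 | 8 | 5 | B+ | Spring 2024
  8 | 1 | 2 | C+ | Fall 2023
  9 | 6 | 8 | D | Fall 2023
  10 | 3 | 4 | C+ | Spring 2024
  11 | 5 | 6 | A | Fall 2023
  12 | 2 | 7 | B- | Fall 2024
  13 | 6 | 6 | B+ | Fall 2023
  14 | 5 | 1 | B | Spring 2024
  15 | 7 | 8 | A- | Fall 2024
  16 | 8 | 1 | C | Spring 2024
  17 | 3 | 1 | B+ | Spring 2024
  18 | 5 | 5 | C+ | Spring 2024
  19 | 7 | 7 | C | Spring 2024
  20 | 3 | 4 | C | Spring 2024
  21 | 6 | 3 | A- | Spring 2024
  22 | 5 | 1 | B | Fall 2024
SELECT c.id, p.name AS course, c.grade FROM enrollments c JOIN courses p ON c.course_id = p.id

Execution result:
id | course | grade
1 | English 201 | D
2 | Physics 201 | A-
3 | Physics 201 | B-
4 | Statistics 101 | C
5 | Music 101 | F
6 | English 201 | B+
7 | Music 101 | B+
8 | Physics 201 | C+
9 | Math 101 | D
10 | Databases 301 | C+
11 | CS 101 | A
12 | Statistics 101 | B-
13 | CS 101 | B+
14 | English 201 | B
15 | Math 101 | A-
16 | English 201 | C
17 | English 201 | B+
18 | Music 101 | C+
19 | Statistics 101 | C
20 | Databases 301 | C
21 | History 101 | A-
22 | English 201 | B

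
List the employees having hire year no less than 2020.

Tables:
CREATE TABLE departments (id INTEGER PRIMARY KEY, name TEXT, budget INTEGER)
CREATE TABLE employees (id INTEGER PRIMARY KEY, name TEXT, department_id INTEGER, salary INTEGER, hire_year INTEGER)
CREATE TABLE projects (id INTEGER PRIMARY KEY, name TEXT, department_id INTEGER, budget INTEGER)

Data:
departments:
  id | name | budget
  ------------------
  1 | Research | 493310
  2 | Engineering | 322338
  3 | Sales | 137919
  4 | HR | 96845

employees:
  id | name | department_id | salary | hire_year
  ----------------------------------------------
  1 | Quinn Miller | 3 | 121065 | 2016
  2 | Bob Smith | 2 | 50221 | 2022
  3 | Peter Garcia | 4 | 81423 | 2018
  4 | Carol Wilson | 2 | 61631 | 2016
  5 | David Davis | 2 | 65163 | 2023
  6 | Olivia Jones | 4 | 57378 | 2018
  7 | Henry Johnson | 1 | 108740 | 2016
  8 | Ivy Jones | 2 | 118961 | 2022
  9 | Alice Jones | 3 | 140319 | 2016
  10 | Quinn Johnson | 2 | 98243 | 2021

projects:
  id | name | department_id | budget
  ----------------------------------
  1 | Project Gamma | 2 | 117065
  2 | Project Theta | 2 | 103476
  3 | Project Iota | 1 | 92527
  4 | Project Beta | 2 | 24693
SELECT name, hire_year FROM employees WHERE hire_year >= 2020

Execution result:
name | hire_year
Bob Smith | 2022
David Davis | 2023
Ivy Jones | 2022
Quinn Johnson | 2021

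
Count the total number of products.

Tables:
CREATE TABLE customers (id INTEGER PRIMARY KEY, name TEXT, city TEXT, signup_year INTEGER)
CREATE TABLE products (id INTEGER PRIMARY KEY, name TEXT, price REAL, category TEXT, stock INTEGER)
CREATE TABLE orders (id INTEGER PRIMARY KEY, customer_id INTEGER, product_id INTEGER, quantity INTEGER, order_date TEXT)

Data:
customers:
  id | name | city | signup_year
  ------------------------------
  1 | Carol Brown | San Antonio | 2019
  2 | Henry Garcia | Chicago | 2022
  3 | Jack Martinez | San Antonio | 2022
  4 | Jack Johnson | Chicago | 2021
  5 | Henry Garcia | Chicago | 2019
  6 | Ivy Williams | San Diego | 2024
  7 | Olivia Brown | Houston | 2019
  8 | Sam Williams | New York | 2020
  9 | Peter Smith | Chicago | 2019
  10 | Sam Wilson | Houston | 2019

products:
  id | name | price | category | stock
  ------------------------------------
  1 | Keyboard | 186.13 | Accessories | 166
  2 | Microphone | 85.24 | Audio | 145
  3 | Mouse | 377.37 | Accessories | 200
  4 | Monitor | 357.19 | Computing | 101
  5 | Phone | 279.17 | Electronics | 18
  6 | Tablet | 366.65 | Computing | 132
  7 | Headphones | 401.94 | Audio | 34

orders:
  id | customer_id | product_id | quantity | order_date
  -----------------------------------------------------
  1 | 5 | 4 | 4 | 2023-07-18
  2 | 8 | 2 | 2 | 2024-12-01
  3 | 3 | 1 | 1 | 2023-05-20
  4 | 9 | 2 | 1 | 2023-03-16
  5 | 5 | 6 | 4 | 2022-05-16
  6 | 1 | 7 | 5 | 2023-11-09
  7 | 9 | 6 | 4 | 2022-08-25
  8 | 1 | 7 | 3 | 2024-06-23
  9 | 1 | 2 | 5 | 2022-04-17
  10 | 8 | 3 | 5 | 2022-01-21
SELECT COUNT(*) FROM products

Execution result:
7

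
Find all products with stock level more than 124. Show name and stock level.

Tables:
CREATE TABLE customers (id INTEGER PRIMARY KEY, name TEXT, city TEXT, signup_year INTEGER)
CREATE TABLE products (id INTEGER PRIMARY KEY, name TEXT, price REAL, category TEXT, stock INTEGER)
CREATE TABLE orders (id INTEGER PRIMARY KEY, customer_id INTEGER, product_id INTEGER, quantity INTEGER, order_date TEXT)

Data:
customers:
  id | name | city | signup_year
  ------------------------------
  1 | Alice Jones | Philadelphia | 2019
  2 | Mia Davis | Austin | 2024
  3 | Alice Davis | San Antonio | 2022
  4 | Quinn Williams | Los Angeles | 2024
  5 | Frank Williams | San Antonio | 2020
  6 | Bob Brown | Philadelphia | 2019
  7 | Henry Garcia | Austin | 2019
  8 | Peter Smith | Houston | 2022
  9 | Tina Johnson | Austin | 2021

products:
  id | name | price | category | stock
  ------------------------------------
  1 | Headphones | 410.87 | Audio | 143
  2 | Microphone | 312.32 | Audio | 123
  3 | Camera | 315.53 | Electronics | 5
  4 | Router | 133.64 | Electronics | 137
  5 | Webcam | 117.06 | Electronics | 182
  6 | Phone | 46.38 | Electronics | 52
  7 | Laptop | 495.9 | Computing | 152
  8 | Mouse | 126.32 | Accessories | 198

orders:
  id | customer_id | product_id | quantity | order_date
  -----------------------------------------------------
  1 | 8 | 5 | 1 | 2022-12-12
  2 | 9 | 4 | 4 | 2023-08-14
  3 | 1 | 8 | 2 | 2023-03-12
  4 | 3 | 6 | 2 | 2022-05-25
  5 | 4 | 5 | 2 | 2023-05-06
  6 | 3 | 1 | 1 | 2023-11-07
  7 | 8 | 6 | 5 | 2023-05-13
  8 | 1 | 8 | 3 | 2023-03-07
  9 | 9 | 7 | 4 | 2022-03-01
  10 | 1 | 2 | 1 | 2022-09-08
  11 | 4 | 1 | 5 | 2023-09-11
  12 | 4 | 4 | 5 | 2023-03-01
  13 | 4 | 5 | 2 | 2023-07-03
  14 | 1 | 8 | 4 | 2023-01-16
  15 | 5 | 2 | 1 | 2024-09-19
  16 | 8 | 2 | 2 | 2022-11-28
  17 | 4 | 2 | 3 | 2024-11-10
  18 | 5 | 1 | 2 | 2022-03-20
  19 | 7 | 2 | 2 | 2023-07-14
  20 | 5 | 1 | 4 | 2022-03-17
SELECT name, stock FROM products WHERE stock > 124

Execution result:
name | stock
Headphones | 143
Router | 137
Webcam | 182
Laptop | 152
Mouse | 198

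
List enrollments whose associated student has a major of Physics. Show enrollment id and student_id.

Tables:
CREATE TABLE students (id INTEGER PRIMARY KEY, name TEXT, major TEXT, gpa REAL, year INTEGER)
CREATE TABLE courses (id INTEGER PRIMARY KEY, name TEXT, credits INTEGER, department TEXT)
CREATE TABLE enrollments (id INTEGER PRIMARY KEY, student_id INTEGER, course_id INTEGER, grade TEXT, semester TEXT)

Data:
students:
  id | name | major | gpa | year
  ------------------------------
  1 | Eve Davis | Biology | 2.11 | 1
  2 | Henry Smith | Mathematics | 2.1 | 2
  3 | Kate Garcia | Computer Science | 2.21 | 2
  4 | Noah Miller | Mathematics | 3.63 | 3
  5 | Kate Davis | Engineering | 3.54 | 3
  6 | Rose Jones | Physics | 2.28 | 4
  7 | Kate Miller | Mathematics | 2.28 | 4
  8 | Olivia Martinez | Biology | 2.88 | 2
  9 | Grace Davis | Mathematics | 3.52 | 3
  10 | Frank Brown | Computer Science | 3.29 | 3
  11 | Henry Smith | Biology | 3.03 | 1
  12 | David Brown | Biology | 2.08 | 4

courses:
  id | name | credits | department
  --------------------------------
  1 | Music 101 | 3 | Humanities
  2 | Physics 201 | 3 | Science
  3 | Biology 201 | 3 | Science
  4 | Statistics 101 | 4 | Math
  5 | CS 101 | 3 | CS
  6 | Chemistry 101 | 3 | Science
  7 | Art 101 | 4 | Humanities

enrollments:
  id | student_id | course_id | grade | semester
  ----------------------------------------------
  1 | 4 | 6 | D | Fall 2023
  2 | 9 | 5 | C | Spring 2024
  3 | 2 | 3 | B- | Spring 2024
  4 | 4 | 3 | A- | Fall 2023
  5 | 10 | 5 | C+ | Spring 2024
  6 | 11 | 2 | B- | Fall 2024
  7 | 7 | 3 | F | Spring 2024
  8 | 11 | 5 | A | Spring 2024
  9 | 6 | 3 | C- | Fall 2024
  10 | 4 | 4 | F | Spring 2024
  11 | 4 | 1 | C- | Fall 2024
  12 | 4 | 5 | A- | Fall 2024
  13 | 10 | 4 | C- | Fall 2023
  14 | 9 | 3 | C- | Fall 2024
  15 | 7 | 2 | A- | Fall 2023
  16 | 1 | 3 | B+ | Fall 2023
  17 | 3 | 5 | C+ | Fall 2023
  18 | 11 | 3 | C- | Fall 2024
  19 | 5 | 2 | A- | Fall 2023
SELECT id, student_id FROM enrollments WHERE student_id IN (SELECT id FROM students WHERE major = 'Physics')

Execution result:
id | student_id
9 | 6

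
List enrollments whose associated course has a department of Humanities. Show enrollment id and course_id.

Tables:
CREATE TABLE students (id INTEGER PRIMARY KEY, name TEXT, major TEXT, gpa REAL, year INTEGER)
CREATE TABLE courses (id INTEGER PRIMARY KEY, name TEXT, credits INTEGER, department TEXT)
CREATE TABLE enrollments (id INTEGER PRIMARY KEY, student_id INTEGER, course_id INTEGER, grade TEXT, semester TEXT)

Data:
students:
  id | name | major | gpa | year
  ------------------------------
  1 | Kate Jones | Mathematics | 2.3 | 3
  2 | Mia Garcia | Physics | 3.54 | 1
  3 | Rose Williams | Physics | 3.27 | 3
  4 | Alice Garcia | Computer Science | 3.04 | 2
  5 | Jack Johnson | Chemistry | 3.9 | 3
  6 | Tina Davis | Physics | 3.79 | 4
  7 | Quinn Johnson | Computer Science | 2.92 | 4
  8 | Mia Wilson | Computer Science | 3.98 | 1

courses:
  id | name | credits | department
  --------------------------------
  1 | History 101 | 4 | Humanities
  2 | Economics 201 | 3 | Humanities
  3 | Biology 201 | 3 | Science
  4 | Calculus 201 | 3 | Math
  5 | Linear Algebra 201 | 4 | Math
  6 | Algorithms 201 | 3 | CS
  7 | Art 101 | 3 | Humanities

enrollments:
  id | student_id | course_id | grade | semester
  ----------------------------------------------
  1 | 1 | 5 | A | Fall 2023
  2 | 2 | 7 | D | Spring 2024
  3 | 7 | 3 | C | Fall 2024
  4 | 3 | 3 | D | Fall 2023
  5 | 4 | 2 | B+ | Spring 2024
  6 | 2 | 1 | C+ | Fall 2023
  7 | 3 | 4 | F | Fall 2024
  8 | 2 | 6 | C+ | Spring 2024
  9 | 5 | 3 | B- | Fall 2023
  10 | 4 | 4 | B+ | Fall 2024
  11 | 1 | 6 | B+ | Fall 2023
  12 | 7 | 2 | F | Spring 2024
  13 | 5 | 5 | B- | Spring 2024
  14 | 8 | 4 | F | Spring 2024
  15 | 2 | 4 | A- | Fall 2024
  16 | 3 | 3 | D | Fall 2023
SELECT id, course_id FROM enrollments WHERE course_id IN (SELECT id FROM courses WHERE department = 'Humanities')

Execution result:
id | course_id
2 | 7
5 | 2
6 | 1
12 | 2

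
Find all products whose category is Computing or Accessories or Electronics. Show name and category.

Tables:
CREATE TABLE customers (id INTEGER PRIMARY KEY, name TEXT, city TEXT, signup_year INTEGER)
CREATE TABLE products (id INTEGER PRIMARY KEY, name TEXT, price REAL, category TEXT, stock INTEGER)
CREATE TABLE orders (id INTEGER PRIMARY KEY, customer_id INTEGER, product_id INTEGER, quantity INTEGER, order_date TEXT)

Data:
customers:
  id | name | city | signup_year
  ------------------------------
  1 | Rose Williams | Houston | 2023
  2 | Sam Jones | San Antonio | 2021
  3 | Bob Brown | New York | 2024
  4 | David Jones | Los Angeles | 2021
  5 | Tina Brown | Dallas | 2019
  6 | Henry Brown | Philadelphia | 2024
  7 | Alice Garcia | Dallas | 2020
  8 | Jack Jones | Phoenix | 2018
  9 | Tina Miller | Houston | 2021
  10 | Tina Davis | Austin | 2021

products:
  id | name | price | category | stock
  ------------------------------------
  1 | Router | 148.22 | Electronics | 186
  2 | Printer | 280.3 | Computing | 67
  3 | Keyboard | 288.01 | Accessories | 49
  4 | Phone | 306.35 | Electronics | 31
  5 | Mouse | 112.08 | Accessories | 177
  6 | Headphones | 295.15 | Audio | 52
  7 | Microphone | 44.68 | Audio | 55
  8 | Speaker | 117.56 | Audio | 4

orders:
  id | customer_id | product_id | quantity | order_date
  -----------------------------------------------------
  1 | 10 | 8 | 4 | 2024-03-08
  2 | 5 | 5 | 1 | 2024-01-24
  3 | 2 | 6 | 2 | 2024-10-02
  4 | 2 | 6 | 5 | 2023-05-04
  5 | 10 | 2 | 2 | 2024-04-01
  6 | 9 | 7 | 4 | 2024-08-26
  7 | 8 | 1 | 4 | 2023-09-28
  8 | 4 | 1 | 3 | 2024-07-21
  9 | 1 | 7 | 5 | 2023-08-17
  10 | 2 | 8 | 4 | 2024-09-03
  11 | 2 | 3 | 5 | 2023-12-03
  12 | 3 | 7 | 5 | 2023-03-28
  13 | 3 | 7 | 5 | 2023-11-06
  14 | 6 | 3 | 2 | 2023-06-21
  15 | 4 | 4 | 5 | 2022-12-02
SELECT name, category FROM products WHERE category IN ('Computing', 'Accessories', 'Electronics')

Execution result:
name | category
Router | Electronics
Printer | Computing
Keyboard | Accessories
Phone | Electronics
Mouse | Accessories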